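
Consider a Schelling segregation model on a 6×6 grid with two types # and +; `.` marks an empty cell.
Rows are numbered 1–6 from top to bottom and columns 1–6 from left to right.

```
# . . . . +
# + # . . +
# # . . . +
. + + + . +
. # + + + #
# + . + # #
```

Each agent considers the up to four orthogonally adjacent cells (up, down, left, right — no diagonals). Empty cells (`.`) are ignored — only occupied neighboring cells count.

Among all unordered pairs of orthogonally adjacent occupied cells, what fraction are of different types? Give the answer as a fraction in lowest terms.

Scan each occupied cell's neighbors to the right and below so each pair is counted once.
Row 1: #(1,1)–#(2,1)= +(1,6)–+(2,6)=  → 0/2 unlike.
Row 2: #(2,1)–+(2,2)≠ #(2,1)–#(3,1)= +(2,2)–#(2,3)≠ +(2,2)–#(3,2)≠ +(2,6)–+(3,6)=  → 3/5 unlike.
Row 3: #(3,1)–#(3,2)= #(3,2)–+(4,2)≠ +(3,6)–+(4,6)=  → 1/3 unlike.
Row 4: +(4,2)–+(4,3)= +(4,2)–#(5,2)≠ +(4,3)–+(4,4)= +(4,3)–+(5,3)= +(4,4)–+(5,4)= +(4,6)–#(5,6)≠  → 2/6 unlike.
Row 5: #(5,2)–+(5,3)≠ #(5,2)–+(6,2)≠ +(5,3)–+(5,4)= +(5,4)–+(5,5)= +(5,4)–+(6,4)= +(5,5)–#(5,6)≠ +(5,5)–#(6,5)≠ #(5,6)–#(6,6)=  → 4/8 unlike.
Row 6: #(6,1)–+(6,2)≠ +(6,4)–#(6,5)≠ #(6,5)–#(6,6)=  → 2/3 unlike.
Total adjacent occupied pairs: 27; unlike-type pairs: 12.
12/27 reduces to 4/9.

4/9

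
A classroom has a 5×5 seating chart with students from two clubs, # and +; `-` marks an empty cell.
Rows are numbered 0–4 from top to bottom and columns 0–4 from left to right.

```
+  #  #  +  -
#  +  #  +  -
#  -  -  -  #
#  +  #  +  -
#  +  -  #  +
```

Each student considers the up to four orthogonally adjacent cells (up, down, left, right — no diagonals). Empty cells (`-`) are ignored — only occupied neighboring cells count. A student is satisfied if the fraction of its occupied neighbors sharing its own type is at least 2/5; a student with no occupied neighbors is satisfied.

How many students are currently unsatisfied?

10

(0,0)+ 0/2 not
(0,1)# 1/3 not
(0,2)# 2/3 satisfied
(0,3)+ 1/2 satisfied
(1,0)# 1/3 not
(1,1)+ 0/3 not
(1,2)# 1/3 not
(1,3)+ 1/2 satisfied
(2,0)# 2/2 satisfied
(2,4)# 0/0 satisfied
(3,0)# 2/3 satisfied
(3,1)+ 1/3 not
(3,2)# 0/2 not
(3,3)+ 0/2 not
(4,0)# 1/2 satisfied
(4,1)+ 1/2 satisfied
(4,3)# 0/2 not
(4,4)+ 0/1 not
Unsatisfied: (0,0), (0,1), (1,0), (1,1), (1,2), (3,1), (3,2), (3,3), (4,3), (4,4) — 10 in total.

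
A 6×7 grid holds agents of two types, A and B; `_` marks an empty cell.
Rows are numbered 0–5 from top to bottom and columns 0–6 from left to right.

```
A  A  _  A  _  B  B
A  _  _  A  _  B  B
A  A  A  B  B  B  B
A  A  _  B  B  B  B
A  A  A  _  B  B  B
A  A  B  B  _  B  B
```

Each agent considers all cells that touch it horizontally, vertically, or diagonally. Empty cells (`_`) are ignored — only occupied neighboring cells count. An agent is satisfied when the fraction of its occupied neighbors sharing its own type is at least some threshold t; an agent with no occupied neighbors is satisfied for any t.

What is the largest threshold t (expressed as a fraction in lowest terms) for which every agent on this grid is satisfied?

(0,0)A 2/2
(0,1)A 2/2
(0,3)A 1/1
(0,5)B 3/3
(0,6)B 3/3
(1,0)A 4/4
(1,3)A 2/4
(1,5)B 6/6
(1,6)B 5/5
(2,0)A 4/4
(2,1)A 5/5
(2,2)A 3/5
(2,3)B 3/5
(2,4)B 6/7
(2,5)B 7/7
(2,6)B 5/5
(3,0)A 5/5
(3,1)A 7/7
(3,3)B 4/6
(3,4)B 7/7
(3,5)B 8/8
(3,6)B 5/5
(4,0)A 5/5
(4,1)A 6/7
(4,2)A 3/6
(4,4)B 6/6
(4,5)B 7/7
(4,6)B 5/5
(5,0)A 3/3
(5,1)A 4/5
(5,2)B 1/4
(5,3)B 2/3
(5,5)B 4/4
(5,6)B 3/3
The smallest same-type fraction is 1/4 at (5,2), which reduces to 1/4. Any threshold above that leaves this agent unsatisfied.

1/4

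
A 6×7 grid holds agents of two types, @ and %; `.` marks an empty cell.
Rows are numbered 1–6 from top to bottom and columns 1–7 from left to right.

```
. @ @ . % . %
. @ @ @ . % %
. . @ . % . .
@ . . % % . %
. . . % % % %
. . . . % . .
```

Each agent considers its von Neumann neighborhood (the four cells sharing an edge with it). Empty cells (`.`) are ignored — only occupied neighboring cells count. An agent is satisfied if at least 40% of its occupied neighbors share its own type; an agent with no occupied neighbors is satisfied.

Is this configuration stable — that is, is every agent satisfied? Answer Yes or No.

Row 1: (1,2)@ 2/2 satisfied · (1,3)@ 2/2 satisfied · (1,5)% 0/0 satisfied · (1,7)% 1/1 satisfied
Row 2: (2,2)@ 2/2 satisfied · (2,3)@ 4/4 satisfied · (2,4)@ 1/1 satisfied · (2,6)% 1/1 satisfied · (2,7)% 2/2 satisfied
Row 3: (3,3)@ 1/1 satisfied · (3,5)% 1/1 satisfied
Row 4: (4,1)@ 0/0 satisfied · (4,4)% 2/2 satisfied · (4,5)% 3/3 satisfied · (4,7)% 1/1 satisfied
Row 5: (5,4)% 2/2 satisfied · (5,5)% 4/4 satisfied · (5,6)% 2/2 satisfied · (5,7)% 2/2 satisfied
Row 6: (6,5)% 1/1 satisfied
All meet the threshold, so the configuration is stable.

Yes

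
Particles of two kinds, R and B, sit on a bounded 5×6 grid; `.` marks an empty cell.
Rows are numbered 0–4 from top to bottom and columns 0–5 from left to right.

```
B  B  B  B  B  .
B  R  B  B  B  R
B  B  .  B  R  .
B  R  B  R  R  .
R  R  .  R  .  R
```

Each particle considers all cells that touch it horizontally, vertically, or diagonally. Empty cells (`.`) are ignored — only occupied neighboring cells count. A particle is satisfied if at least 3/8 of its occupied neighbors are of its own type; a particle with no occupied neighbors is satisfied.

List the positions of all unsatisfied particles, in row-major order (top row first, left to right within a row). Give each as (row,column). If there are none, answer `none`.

(0,0)B 2/3 ok
(0,1)B 4/5 ok
(0,2)B 4/5 ok
(0,3)B 5/5 ok
(0,4)B 3/4 ok
(1,0)B 4/5 ok
(1,1)R 0/7 unhappy
(1,2)B 6/7 ok
(1,3)B 6/7 ok
(1,4)B 4/6 ok
(1,5)R 1/3 unhappy
(2,0)B 3/5 ok
(2,1)B 5/7 ok
(2,3)B 4/7 ok
(2,4)R 3/6 ok
(3,0)B 2/5 ok
(3,1)R 2/6 unhappy
(3,2)B 2/6 unhappy
(3,3)R 3/5 ok
(3,4)R 4/5 ok
(4,0)R 2/3 ok
(4,1)R 2/4 ok
(4,3)R 2/3 ok
(4,5)R 1/1 ok

(1,1), (1,5), (3,1), (3,2)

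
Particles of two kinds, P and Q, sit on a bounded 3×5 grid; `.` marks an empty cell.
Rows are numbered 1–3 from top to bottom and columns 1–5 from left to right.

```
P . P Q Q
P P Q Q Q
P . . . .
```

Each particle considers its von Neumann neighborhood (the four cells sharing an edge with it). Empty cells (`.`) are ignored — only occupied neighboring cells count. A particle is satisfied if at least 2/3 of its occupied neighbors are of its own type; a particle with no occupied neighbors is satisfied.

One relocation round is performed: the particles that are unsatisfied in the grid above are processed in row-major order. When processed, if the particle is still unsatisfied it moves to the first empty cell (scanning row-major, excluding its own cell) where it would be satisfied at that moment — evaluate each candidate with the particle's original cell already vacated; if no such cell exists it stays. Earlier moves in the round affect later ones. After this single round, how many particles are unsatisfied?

0

Initially unsatisfied (in order): (1,3), (2,2), (2,3).
  (1,3) → (1,2).
  (2,2): now satisfied by earlier moves; stays.
  (2,3) → (3,3).
Resulting grid:
P P . Q Q
P P . Q Q
P . Q . .
All satisfied now.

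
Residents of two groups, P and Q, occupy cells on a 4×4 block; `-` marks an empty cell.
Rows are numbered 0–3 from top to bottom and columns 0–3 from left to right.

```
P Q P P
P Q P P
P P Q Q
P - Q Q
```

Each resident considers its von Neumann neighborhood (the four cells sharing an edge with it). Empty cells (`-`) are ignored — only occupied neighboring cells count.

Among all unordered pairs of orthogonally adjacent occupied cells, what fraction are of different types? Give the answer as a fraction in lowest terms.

8/21

Scan each occupied cell's neighbors to the right and below so each pair is counted once.
Row 0: P(0,0)–Q(0,1)≠ P(0,0)–P(1,0)= Q(0,1)–P(0,2)≠ Q(0,1)–Q(1,1)= P(0,2)–P(0,3)= P(0,2)–P(1,2)= P(0,3)–P(1,3)=  → 2/7 unlike.
Row 1: P(1,0)–Q(1,1)≠ P(1,0)–P(2,0)= Q(1,1)–P(1,2)≠ Q(1,1)–P(2,1)≠ P(1,2)–P(1,3)= P(1,2)–Q(2,2)≠ P(1,3)–Q(2,3)≠  → 5/7 unlike.
Row 2: P(2,0)–P(2,1)= P(2,0)–P(3,0)= P(2,1)–Q(2,2)≠ Q(2,2)–Q(2,3)= Q(2,2)–Q(3,2)= Q(2,3)–Q(3,3)=  → 1/6 unlike.
Row 3: Q(3,2)–Q(3,3)=  → 0/1 unlike.
Total adjacent occupied pairs: 21; unlike-type pairs: 8.
8/21 is already in lowest terms.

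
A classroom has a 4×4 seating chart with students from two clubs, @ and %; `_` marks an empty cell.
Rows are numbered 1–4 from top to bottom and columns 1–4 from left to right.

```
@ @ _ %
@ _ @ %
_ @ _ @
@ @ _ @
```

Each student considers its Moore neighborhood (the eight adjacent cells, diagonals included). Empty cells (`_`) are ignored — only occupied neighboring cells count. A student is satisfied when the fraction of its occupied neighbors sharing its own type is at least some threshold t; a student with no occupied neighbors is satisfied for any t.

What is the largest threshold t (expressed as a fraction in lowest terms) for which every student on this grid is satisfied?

1/3

Row 1: (1,1)@ 2/2 · (1,2)@ 3/3 · (1,4)% 1/2
Row 2: (2,1)@ 3/3 · (2,3)@ 3/5 · (2,4)% 1/3
Row 3: (3,2)@ 4/4 · (3,4)@ 2/3
Row 4: (4,1)@ 2/2 · (4,2)@ 2/2 · (4,4)@ 1/1
The smallest same-type fraction is 1/3 at (2,4), which reduces to 1/3. Any threshold above that leaves this student unsatisfied.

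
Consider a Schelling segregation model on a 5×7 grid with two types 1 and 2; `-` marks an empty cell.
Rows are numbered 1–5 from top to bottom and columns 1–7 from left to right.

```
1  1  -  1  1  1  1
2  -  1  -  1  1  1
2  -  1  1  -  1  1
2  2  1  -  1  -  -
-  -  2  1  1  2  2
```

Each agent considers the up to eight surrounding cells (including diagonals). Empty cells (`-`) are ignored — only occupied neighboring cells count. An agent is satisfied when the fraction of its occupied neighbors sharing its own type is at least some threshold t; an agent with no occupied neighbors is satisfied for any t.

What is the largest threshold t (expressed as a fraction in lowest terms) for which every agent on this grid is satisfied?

(1,1)1 1/2
(1,2)1 2/3
(1,4)1 3/3
(1,5)1 4/4
(1,6)1 5/5
(1,7)1 3/3
(2,1)2 1/3
(2,3)1 4/4
(2,5)1 6/6
(2,6)1 7/7
(2,7)1 5/5
(3,1)2 3/3
(3,3)1 3/4
(3,4)1 5/5
(3,6)1 5/5
(3,7)1 3/3
(4,1)2 2/2
(4,2)2 3/5
(4,3)1 3/5
(4,5)1 4/5
(5,3)2 1/3
(5,4)1 3/4
(5,5)1 2/3
(5,6)2 1/3
(5,7)2 1/1
The smallest same-type fraction is 1/3 at (2,1), which reduces to 1/3. Any threshold above that leaves this agent unsatisfied.

1/3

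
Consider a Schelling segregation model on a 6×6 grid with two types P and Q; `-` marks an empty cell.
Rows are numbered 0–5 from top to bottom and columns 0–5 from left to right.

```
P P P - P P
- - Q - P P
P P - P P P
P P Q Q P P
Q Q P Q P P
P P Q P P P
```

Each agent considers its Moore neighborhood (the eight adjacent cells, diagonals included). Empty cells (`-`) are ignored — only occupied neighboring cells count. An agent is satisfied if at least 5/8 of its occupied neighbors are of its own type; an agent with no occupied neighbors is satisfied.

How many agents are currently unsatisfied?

(0,0)P 1/1 ok
(0,1)P 2/3 ok
(0,2)P 1/2 unhappy
(0,4)P 3/3 ok
(0,5)P 3/3 ok
(1,2)Q 0/4 unhappy
(1,4)P 6/6 ok
(1,5)P 5/5 ok
(2,0)P 3/3 ok
(2,1)P 3/5 unhappy
(2,3)P 3/6 unhappy
(2,4)P 6/7 ok
(2,5)P 5/5 ok
(3,0)P 3/5 unhappy
(3,1)P 4/7 unhappy
(3,2)Q 3/7 unhappy
(3,3)Q 2/7 unhappy
(3,4)P 6/8 ok
(3,5)P 5/5 ok
(4,0)Q 1/5 unhappy
(4,1)Q 3/8 unhappy
(4,2)P 3/8 unhappy
(4,3)Q 3/8 unhappy
(4,4)P 6/8 ok
(4,5)P 5/5 ok
(5,0)P 1/3 unhappy
(5,1)P 2/5 unhappy
(5,2)Q 2/5 unhappy
(5,3)P 3/5 unhappy
(5,4)P 4/5 ok
(5,5)P 3/3 ok
Unsatisfied: (0,2), (1,2), (2,1), (2,3), (3,0), (3,1), (3,2), (3,3), (4,0), (4,1), (4,2), (4,3), (5,0), (5,1), (5,2), (5,3) — 16 in total.

16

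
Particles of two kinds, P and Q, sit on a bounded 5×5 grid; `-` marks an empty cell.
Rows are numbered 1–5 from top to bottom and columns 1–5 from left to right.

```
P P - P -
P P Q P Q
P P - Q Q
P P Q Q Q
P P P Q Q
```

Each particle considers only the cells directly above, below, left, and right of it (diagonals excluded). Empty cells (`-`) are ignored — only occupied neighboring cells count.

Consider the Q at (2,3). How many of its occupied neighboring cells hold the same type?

Occupied neighbors of (2,3): (2,2)=P, (2,4)=P.
Same type (Q): 0 of 2.

0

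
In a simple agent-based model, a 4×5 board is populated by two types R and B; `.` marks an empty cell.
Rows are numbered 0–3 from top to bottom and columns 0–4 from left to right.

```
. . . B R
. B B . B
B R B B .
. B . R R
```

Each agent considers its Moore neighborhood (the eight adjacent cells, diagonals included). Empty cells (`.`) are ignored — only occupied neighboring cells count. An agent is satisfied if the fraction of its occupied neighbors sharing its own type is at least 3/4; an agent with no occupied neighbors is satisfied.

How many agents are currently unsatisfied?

10

(0,3)B 2/3 unhappy
(0,4)R 0/2 unhappy
(1,1)B 3/4 ok
(1,2)B 4/5 ok
(1,4)B 2/3 unhappy
(2,0)B 2/3 unhappy
(2,1)R 0/5 unhappy
(2,2)B 4/6 unhappy
(2,3)B 3/5 unhappy
(3,1)B 2/3 unhappy
(3,3)R 1/3 unhappy
(3,4)R 1/2 unhappy
Unsatisfied: (0,3), (0,4), (1,4), (2,0), (2,1), (2,2), (2,3), (3,1), (3,3), (3,4) — 10 in total.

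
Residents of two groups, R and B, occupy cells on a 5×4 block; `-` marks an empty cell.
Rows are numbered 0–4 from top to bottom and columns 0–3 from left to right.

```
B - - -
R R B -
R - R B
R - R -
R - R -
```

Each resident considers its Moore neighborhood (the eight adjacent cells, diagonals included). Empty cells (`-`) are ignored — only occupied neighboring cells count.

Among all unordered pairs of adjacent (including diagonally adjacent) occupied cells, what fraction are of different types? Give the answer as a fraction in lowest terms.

2/5

Scan each occupied cell's neighbors to the right and below (and the two forward diagonals) so each pair is counted once.
From row 0: 2 unlike of 2 pairs (running 2/2).
From row 1: 2 unlike of 7 pairs (running 4/9).
From row 2: 2 unlike of 4 pairs (running 6/13).
From row 3: 0 unlike of 2 pairs (running 6/15).
Total adjacent occupied pairs: 15; unlike-type pairs: 6.
6/15 reduces to 2/5.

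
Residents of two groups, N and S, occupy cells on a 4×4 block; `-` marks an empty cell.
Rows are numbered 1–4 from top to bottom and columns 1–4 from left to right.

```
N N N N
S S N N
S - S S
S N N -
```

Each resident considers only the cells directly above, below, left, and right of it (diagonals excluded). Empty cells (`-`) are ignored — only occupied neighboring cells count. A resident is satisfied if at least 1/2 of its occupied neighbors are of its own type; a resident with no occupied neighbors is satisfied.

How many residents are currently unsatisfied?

(1,1)N 1/2 ✓
(1,2)N 2/3 ✓
(1,3)N 3/3 ✓
(1,4)N 2/2 ✓
(2,1)S 2/3 ✓
(2,2)S 1/3 ✗
(2,3)N 2/4 ✓
(2,4)N 2/3 ✓
(3,1)S 2/2 ✓
(3,3)S 1/3 ✗
(3,4)S 1/2 ✓
(4,1)S 1/2 ✓
(4,2)N 1/2 ✓
(4,3)N 1/2 ✓
Unsatisfied: (2,2), (3,3) — 2 in total.

2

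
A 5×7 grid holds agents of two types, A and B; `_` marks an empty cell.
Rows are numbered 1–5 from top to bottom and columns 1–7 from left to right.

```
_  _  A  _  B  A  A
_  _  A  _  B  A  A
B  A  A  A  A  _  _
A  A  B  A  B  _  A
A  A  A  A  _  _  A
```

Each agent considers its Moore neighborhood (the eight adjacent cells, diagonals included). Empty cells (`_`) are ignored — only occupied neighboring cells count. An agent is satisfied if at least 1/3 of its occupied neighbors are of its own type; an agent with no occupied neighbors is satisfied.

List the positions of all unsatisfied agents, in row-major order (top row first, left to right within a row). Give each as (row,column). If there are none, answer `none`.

Row 1: (1,3)A 1/1 satisfied · (1,5)B 1/3 satisfied · (1,6)A 3/5 satisfied · (1,7)A 3/3 satisfied
Row 2: (2,3)A 4/4 satisfied · (2,5)B 1/5 not · (2,6)A 4/6 satisfied · (2,7)A 3/3 satisfied
Row 3: (3,1)B 0/3 not · (3,2)A 4/6 satisfied · (3,3)A 5/6 satisfied · (3,4)A 4/7 satisfied · (3,5)A 3/5 satisfied
Row 4: (4,1)A 4/5 satisfied · (4,2)A 6/8 satisfied · (4,3)B 0/8 not · (4,4)A 5/7 satisfied · (4,5)B 0/4 not · (4,7)A 1/1 satisfied
Row 5: (5,1)A 3/3 satisfied · (5,2)A 4/5 satisfied · (5,3)A 4/5 satisfied · (5,4)A 2/4 satisfied · (5,7)A 1/1 satisfied

(2,5), (3,1), (4,3), (4,5)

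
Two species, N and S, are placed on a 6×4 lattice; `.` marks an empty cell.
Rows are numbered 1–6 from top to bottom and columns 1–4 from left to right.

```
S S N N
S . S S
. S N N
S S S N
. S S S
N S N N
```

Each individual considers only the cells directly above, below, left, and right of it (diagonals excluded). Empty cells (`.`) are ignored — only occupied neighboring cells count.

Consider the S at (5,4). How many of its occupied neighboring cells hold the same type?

Occupied neighbors of (5,4): (4,4)=N, (6,4)=N, (5,3)=S.
Same type (S): 1 of 3.

1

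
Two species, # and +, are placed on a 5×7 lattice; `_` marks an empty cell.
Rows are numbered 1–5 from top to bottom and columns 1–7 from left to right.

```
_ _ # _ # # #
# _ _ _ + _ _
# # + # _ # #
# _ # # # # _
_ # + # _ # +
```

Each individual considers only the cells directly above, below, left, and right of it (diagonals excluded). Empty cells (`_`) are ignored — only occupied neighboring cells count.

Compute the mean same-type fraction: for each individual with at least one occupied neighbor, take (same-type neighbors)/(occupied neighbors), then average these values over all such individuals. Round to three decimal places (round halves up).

0.611

Row 1: (1,3)# — no occupied neighbors · (1,5)# 1/2 · (1,6)# 2/2 · (1,7)# 1/1
Row 2: (2,1)# 1/1 · (2,5)+ 0/1
Row 3: (3,1)# 3/3 · (3,2)# 1/2 · (3,3)+ 0/3 · (3,4)# 1/2 · (3,6)# 2/2 · (3,7)# 1/1
Row 4: (4,1)# 1/1 · (4,3)# 1/3 · (4,4)# 4/4 · (4,5)# 2/2 · (4,6)# 3/3
Row 5: (5,2)# 0/1 · (5,3)+ 0/3 · (5,4)# 1/2 · (5,6)# 1/2 · (5,7)+ 0/1
Sum over 21 individuals: 1/2 + 2/2 + 1/1 + 1/1 + 0/1 + 3/3 + 1/2 + 0/3 + 1/2 + 2/2 + 1/1 + 1/1 + 1/3 + 4/4 + 2/2 + 3/3 + 0/1 + 0/3 + 1/2 + 1/2 + 0/1 = 77/6; mean = 77/6 ÷ 21 = 11/18 = 0.611111… → 0.611.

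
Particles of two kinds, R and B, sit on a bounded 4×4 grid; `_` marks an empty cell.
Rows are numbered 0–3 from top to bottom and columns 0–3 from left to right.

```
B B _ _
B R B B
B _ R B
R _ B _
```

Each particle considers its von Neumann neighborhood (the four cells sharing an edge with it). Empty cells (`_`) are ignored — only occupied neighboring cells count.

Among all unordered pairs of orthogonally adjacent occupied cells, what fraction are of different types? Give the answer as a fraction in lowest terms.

Scan each occupied cell's neighbors to the right and below so each pair is counted once.
Row 0: B(0,0)–B(0,1)= B(0,0)–B(1,0)= B(0,1)–R(1,1)≠  → 1/3 unlike.
Row 1: B(1,0)–R(1,1)≠ B(1,0)–B(2,0)= R(1,1)–B(1,2)≠ B(1,2)–B(1,3)= B(1,2)–R(2,2)≠ B(1,3)–B(2,3)=  → 3/6 unlike.
Row 2: B(2,0)–R(3,0)≠ R(2,2)–B(2,3)≠ R(2,2)–B(3,2)≠  → 3/3 unlike.
Total adjacent occupied pairs: 12; unlike-type pairs: 7.
7/12 is already in lowest terms.

7/12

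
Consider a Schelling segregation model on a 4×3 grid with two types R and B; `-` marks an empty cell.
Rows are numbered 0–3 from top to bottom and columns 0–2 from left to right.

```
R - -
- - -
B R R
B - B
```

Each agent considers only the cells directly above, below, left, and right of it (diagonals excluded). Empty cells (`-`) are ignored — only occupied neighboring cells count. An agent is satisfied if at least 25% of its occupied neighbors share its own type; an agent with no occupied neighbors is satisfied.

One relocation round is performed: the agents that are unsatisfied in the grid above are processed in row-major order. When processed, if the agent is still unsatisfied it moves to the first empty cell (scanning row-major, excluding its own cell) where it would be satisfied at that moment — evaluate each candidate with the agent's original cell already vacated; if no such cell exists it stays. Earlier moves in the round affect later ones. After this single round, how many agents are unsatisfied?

0

Initially unsatisfied (in order): (3,2).
  (3,2) → (0,2).
Resulting grid:
R - B
- - -
B R R
B - -
All satisfied now.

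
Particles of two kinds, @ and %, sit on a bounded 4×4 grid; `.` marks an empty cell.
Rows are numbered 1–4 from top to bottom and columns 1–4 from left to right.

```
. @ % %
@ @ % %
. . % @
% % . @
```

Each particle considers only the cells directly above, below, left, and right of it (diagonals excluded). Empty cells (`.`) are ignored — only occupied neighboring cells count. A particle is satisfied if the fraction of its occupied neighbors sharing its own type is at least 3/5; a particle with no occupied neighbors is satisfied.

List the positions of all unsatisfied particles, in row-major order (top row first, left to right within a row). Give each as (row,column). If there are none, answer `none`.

Row 1: (1,2)@ 1/2 ✗ · (1,3)% 2/3 ✓ · (1,4)% 2/2 ✓
Row 2: (2,1)@ 1/1 ✓ · (2,2)@ 2/3 ✓ · (2,3)% 3/4 ✓ · (2,4)% 2/3 ✓
Row 3: (3,3)% 1/2 ✗ · (3,4)@ 1/3 ✗
Row 4: (4,1)% 1/1 ✓ · (4,2)% 1/1 ✓ · (4,4)@ 1/1 ✓

(1,2), (3,3), (3,4)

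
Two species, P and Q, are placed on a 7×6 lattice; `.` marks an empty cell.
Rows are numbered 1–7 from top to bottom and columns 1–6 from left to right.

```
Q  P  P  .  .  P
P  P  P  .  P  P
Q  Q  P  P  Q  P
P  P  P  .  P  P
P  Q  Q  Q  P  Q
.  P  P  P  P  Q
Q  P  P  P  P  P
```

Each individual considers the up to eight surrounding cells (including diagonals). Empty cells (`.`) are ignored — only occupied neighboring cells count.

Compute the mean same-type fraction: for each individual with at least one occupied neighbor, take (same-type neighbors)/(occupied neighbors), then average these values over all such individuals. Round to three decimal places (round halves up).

Row 1: (1,1)Q 0/3 · (1,2)P 4/5 · (1,3)P 3/3 · (1,6)P 2/2
Row 2: (2,1)P 2/5 · (2,2)P 5/8 · (2,3)P 5/6 · (2,5)P 4/5 · (2,6)P 3/4
Row 3: (3,1)Q 1/5 · (3,2)Q 1/8 · (3,3)P 5/6 · (3,4)P 5/6 · (3,5)Q 0/6 · (3,6)P 4/5
Row 4: (4,1)P 2/5 · (4,2)P 4/8 · (4,3)P 3/7 · (4,5)P 4/7 · (4,6)P 3/5
Row 5: (5,1)P 3/4 · (5,2)Q 1/7 · (5,3)Q 2/7 · (5,4)Q 1/7 · (5,5)P 4/7 · (5,6)Q 1/5
Row 6: (6,2)P 4/7 · (6,3)P 5/8 · (6,4)P 6/8 · (6,5)P 5/8 · (6,6)Q 1/5
Row 7: (7,1)Q 0/2 · (7,2)P 3/4 · (7,3)P 5/5 · (7,4)P 5/5 · (7,5)P 4/5 · (7,6)P 2/3
Sum over 37 individuals: 0/3 + 4/5 + 3/3 + 2/2 + 2/5 + 5/8 + 5/6 + 4/5 + 3/4 + 1/5 + 1/8 + 5/6 + 5/6 + 0/6 + 4/5 + 2/5 + 4/8 + 3/7 + 4/7 + 3/5 + 3/4 + 1/7 + 2/7 + 1/7 + 4/7 + 1/5 + 4/7 + 5/8 + 6/8 + 5/8 + 1/5 + 0/2 + 3/4 + 5/5 + 5/5 + 4/5 + 2/3 = 2161/105; mean = 2161/105 ÷ 37 = 2161/3885 = 0.556241… → 0.556.

0.556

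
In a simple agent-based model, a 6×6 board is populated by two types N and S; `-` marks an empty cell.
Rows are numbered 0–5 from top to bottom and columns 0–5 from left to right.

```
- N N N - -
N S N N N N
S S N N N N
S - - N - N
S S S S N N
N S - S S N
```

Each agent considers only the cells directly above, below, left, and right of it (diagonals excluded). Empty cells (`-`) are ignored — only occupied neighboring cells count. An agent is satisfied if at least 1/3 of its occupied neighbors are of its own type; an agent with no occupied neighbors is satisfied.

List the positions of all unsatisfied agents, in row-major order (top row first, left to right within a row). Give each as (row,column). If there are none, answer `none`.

(1,0), (1,1), (5,0)

(0,1)N 1/2 ✓
(0,2)N 3/3 ✓
(0,3)N 2/2 ✓
(1,0)N 0/2 ✗
(1,1)S 1/4 ✗
(1,2)N 3/4 ✓
(1,3)N 4/4 ✓
(1,4)N 3/3 ✓
(1,5)N 2/2 ✓
(2,0)S 2/3 ✓
(2,1)S 2/3 ✓
(2,2)N 2/3 ✓
(2,3)N 4/4 ✓
(2,4)N 3/3 ✓
(2,5)N 3/3 ✓
(3,0)S 2/2 ✓
(3,3)N 1/2 ✓
(3,5)N 2/2 ✓
(4,0)S 2/3 ✓
(4,1)S 3/3 ✓
(4,2)S 2/2 ✓
(4,3)S 2/4 ✓
(4,4)N 1/3 ✓
(4,5)N 3/3 ✓
(5,0)N 0/2 ✗
(5,1)S 1/2 ✓
(5,3)S 2/2 ✓
(5,4)S 1/3 ✓
(5,5)N 1/2 ✓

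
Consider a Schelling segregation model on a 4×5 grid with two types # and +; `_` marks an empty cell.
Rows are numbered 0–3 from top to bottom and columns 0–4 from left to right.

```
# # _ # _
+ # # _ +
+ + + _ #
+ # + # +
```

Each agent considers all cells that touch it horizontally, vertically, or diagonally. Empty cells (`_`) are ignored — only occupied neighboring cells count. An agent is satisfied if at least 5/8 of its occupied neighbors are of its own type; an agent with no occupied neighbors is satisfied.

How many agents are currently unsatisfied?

Row 0: (0,0)# 2/3 ✓ · (0,1)# 3/4 ✓ · (0,3)# 1/2 ✗
Row 1: (1,0)+ 2/5 ✗ · (1,1)# 3/7 ✗ · (1,2)# 3/5 ✗ · (1,4)+ 0/2 ✗
Row 2: (2,0)+ 3/5 ✗ · (2,1)+ 5/8 ✓ · (2,2)+ 2/6 ✗ · (2,4)# 1/3 ✗
Row 3: (3,0)+ 2/3 ✓ · (3,1)# 0/5 ✗ · (3,2)+ 2/4 ✗ · (3,3)# 1/4 ✗ · (3,4)+ 0/2 ✗
Unsatisfied: (0,3), (1,0), (1,1), (1,2), (1,4), (2,0), (2,2), (2,4), (3,1), (3,2), (3,3), (3,4) — 12 in total.

12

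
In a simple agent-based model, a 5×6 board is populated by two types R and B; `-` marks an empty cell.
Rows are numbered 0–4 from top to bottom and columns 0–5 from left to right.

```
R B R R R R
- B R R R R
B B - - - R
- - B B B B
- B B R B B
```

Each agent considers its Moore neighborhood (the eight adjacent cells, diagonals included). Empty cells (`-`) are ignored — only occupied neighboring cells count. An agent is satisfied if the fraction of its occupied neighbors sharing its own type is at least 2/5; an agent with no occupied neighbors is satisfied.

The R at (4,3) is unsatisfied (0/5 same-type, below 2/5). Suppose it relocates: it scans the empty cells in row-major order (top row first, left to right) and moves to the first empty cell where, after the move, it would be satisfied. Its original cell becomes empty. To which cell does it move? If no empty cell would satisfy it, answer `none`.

(2,3)

Vacating (4,3). Empty cells in order:
  (1,0): 1/5 same-type → still unsatisfied.
  (2,2): 2/6 same-type → still unsatisfied.
  (2,3): 3/6 same-type → satisfied — stop here.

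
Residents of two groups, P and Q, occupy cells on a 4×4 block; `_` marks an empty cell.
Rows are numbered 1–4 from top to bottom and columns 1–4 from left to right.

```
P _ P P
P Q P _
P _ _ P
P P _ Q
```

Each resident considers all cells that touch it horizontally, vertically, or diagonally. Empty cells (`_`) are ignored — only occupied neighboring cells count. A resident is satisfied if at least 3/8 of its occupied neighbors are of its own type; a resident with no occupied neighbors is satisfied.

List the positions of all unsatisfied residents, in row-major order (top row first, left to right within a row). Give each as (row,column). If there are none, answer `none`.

(2,2), (4,4)

Row 1: (1,1)P 1/2 ok · (1,3)P 2/3 ok · (1,4)P 2/2 ok
Row 2: (2,1)P 2/3 ok · (2,2)Q 0/5 unhappy · (2,3)P 3/4 ok
Row 3: (3,1)P 3/4 ok · (3,4)P 1/2 ok
Row 4: (4,1)P 2/2 ok · (4,2)P 2/2 ok · (4,4)Q 0/1 unhappy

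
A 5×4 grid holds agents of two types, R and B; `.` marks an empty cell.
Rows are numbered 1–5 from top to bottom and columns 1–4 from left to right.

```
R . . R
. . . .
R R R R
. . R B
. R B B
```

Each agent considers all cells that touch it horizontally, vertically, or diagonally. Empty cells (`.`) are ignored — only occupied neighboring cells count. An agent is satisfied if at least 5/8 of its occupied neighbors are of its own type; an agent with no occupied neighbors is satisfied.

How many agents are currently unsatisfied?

4

Row 1: (1,1)R 0/0 ✓ · (1,4)R 0/0 ✓
Row 3: (3,1)R 1/1 ✓ · (3,2)R 3/3 ✓ · (3,3)R 3/4 ✓ · (3,4)R 2/3 ✓
Row 4: (4,3)R 4/7 ✗ · (4,4)B 2/5 ✗
Row 5: (5,2)R 1/2 ✗ · (5,3)B 2/4 ✗ · (5,4)B 2/3 ✓
Unsatisfied: (4,3), (4,4), (5,2), (5,3) — 4 in total.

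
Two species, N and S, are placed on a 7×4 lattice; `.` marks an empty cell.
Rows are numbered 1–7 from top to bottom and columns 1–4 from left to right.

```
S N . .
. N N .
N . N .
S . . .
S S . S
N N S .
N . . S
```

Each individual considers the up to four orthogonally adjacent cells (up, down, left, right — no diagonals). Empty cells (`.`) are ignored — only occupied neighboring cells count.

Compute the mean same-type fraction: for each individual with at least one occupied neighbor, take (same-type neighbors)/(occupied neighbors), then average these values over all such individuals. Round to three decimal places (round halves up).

0.551

(1,1)S 0/1
(1,2)N 1/2
(2,2)N 2/2
(2,3)N 2/2
(3,1)N 0/1
(3,3)N 1/1
(4,1)S 1/2
(5,1)S 2/3
(5,2)S 1/2
(5,4)S — no occupied neighbors
(6,1)N 2/3
(6,2)N 1/3
(6,3)S 0/1
(7,1)N 1/1
(7,4)S — no occupied neighbors
Sum over 13 individuals: 0/1 + 1/2 + 2/2 + 2/2 + 0/1 + 1/1 + 1/2 + 2/3 + 1/2 + 2/3 + 1/3 + 0/1 + 1/1 = 43/6; mean = 43/6 ÷ 13 = 43/78 = 0.551282… → 0.551.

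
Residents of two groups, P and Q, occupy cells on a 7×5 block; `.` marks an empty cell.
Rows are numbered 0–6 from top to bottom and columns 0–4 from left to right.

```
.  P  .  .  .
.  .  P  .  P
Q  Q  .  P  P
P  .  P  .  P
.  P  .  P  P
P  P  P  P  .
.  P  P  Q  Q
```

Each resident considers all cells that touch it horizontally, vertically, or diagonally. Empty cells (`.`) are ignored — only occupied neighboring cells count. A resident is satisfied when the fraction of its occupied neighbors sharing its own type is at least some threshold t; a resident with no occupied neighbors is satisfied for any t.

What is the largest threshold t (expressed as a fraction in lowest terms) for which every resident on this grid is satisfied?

1/4

(0,1)P 1/1
(1,2)P 2/3
(1,4)P 2/2
(2,0)Q 1/2
(2,1)Q 1/4
(2,3)P 5/5
(2,4)P 3/3
(3,0)P 1/3
(3,2)P 3/4
(3,4)P 4/4
(4,1)P 5/5
(4,3)P 5/5
(4,4)P 3/3
(5,0)P 3/3
(5,1)P 5/5
(5,2)P 6/7
(5,3)P 4/6
(6,1)P 4/4
(6,2)P 4/5
(6,3)Q 1/4
(6,4)Q 1/2
The smallest same-type fraction is 1/4 at (2,1), which reduces to 1/4. Any threshold above that leaves this resident unsatisfied.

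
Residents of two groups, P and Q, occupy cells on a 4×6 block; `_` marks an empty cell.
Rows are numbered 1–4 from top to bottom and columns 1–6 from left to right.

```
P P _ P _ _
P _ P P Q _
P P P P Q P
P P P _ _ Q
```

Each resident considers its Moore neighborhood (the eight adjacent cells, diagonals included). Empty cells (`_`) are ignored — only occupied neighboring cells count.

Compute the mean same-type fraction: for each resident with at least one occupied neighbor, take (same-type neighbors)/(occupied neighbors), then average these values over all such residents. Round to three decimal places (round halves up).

(1,1)P 2/2
(1,2)P 3/3
(1,4)P 2/3
(2,1)P 4/4
(2,3)P 6/6
(2,4)P 4/6
(2,5)Q 1/5
(3,1)P 4/4
(3,2)P 7/7
(3,3)P 6/6
(3,4)P 4/6
(3,5)Q 2/5
(3,6)P 0/3
(4,1)P 3/3
(4,2)P 5/5
(4,3)P 4/4
(4,6)Q 1/2
Sum over 17 residents: 2/2 + 3/3 + 2/3 + 4/4 + 6/6 + 4/6 + 1/5 + 4/4 + 7/7 + 6/6 + 4/6 + 2/5 + 0/3 + 3/3 + 5/5 + 4/4 + 1/2 = 131/10; mean = 131/10 ÷ 17 = 131/170 = 0.770588… → 0.771.

0.771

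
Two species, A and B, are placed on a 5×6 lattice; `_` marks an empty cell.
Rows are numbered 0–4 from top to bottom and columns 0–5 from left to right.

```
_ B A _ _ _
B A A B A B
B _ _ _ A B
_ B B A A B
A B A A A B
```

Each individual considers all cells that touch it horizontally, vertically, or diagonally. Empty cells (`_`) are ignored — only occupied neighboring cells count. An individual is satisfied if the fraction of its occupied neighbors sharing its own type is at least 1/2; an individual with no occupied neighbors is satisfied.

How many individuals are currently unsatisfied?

12

(0,1)B 1/4 unhappy
(0,2)A 2/4 ok
(1,0)B 2/3 ok
(1,1)A 2/5 unhappy
(1,2)A 2/4 ok
(1,3)B 0/4 unhappy
(1,4)A 1/4 unhappy
(1,5)B 1/3 unhappy
(2,0)B 2/3 ok
(2,4)A 3/7 unhappy
(2,5)B 2/5 unhappy
(3,1)B 3/5 ok
(3,2)B 2/5 unhappy
(3,3)A 5/6 ok
(3,4)A 4/7 ok
(3,5)B 2/5 unhappy
(4,0)A 0/2 unhappy
(4,1)B 2/4 ok
(4,2)A 2/5 unhappy
(4,3)A 4/5 ok
(4,4)A 3/5 ok
(4,5)B 1/3 unhappy
Unsatisfied: (0,1), (1,1), (1,3), (1,4), (1,5), (2,4), (2,5), (3,2), (3,5), (4,0), (4,2), (4,5) — 12 in total.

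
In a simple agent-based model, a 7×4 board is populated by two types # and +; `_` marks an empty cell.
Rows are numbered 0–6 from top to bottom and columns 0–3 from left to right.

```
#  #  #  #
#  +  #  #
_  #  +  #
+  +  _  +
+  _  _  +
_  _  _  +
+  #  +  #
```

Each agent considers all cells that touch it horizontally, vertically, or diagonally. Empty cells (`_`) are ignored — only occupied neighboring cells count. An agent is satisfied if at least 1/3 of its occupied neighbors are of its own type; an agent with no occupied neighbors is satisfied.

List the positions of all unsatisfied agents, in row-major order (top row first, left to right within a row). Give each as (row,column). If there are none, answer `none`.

(0,0)# 2/3 satisfied
(0,1)# 4/5 satisfied
(0,2)# 4/5 satisfied
(0,3)# 3/3 satisfied
(1,0)# 3/4 satisfied
(1,1)+ 1/7 not
(1,2)# 6/8 satisfied
(1,3)# 4/5 satisfied
(2,1)# 2/6 satisfied
(2,2)+ 3/7 satisfied
(2,3)# 2/4 satisfied
(3,0)+ 2/3 satisfied
(3,1)+ 3/4 satisfied
(3,3)+ 2/3 satisfied
(4,0)+ 2/2 satisfied
(4,3)+ 2/2 satisfied
(5,3)+ 2/3 satisfied
(6,0)+ 0/1 not
(6,1)# 0/2 not
(6,2)+ 1/3 satisfied
(6,3)# 0/2 not

(1,1), (6,0), (6,1), (6,3)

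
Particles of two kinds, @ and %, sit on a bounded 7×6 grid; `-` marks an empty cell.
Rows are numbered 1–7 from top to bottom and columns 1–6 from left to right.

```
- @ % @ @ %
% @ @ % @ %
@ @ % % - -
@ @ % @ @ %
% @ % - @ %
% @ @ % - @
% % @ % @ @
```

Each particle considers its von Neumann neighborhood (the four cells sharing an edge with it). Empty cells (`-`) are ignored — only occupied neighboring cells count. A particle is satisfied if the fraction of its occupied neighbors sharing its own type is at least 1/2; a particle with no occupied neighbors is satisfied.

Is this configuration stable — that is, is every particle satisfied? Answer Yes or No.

Row 1: (1,2)@ 1/2 ✓ · (1,3)% 0/3 ✗ · (1,4)@ 1/3 ✗ · (1,5)@ 2/3 ✓ · (1,6)% 1/2 ✓
Row 2: (2,1)% 0/2 ✗ · (2,2)@ 3/4 ✓ · (2,3)@ 1/4 ✗ · (2,4)% 1/4 ✗ · (2,5)@ 1/3 ✗ · (2,6)% 1/2 ✓
Row 3: (3,1)@ 2/3 ✓ · (3,2)@ 3/4 ✓ · (3,3)% 2/4 ✓ · (3,4)% 2/3 ✓
Row 4: (4,1)@ 2/3 ✓ · (4,2)@ 3/4 ✓ · (4,3)% 2/4 ✓ · (4,4)@ 1/3 ✗ · (4,5)@ 2/3 ✓ · (4,6)% 1/2 ✓
Row 5: (5,1)% 1/3 ✗ · (5,2)@ 2/4 ✓ · (5,3)% 1/3 ✗ · (5,5)@ 1/2 ✓ · (5,6)% 1/3 ✗
Row 6: (6,1)% 2/3 ✓ · (6,2)@ 2/4 ✓ · (6,3)@ 2/4 ✓ · (6,4)% 1/2 ✓ · (6,6)@ 1/2 ✓
Row 7: (7,1)% 2/2 ✓ · (7,2)% 1/3 ✗ · (7,3)@ 1/3 ✗ · (7,4)% 1/3 ✗ · (7,5)@ 1/2 ✓ · (7,6)@ 2/2 ✓
For instance (1,3) has only 0/3 same-type neighbors, below 1/2.

No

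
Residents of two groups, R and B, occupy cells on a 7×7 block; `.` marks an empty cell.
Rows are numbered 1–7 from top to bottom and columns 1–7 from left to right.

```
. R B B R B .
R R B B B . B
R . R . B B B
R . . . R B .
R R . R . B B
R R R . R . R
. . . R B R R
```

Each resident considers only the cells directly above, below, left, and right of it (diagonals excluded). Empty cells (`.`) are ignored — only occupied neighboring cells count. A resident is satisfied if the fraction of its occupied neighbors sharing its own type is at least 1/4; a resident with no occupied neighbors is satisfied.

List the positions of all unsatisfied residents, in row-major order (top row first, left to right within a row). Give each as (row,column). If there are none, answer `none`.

Row 1: (1,2)R 1/2 ✓ · (1,3)B 2/3 ✓ · (1,4)B 2/3 ✓ · (1,5)R 0/3 ✗ · (1,6)B 0/1 ✗
Row 2: (2,1)R 2/2 ✓ · (2,2)R 2/3 ✓ · (2,3)B 2/4 ✓ · (2,4)B 3/3 ✓ · (2,5)B 2/3 ✓ · (2,7)B 1/1 ✓
Row 3: (3,1)R 2/2 ✓ · (3,3)R 0/1 ✗ · (3,5)B 2/3 ✓ · (3,6)B 3/3 ✓ · (3,7)B 2/2 ✓
Row 4: (4,1)R 2/2 ✓ · (4,5)R 0/2 ✗ · (4,6)B 2/3 ✓
Row 5: (5,1)R 3/3 ✓ · (5,2)R 2/2 ✓ · (5,4)R 0/0 ✓ · (5,6)B 2/2 ✓ · (5,7)B 1/2 ✓
Row 6: (6,1)R 2/2 ✓ · (6,2)R 3/3 ✓ · (6,3)R 1/1 ✓ · (6,5)R 0/1 ✗ · (6,7)R 1/2 ✓
Row 7: (7,4)R 0/1 ✗ · (7,5)B 0/3 ✗ · (7,6)R 1/2 ✓ · (7,7)R 2/2 ✓

(1,5), (1,6), (3,3), (4,5), (6,5), (7,4), (7,5)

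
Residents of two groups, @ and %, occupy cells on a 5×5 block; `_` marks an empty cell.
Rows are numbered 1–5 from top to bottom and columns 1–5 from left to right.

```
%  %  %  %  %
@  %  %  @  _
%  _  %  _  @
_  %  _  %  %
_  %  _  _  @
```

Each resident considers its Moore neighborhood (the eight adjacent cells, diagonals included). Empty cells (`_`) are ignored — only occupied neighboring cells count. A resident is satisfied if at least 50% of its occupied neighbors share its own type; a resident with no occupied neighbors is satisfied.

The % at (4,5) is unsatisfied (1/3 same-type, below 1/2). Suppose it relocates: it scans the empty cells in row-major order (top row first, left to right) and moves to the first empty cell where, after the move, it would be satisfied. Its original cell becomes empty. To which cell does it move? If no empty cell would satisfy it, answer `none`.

(2,5)

Vacating (4,5). Empty cells in order:
  (2,5): 2/4 same-type → satisfied — stop here.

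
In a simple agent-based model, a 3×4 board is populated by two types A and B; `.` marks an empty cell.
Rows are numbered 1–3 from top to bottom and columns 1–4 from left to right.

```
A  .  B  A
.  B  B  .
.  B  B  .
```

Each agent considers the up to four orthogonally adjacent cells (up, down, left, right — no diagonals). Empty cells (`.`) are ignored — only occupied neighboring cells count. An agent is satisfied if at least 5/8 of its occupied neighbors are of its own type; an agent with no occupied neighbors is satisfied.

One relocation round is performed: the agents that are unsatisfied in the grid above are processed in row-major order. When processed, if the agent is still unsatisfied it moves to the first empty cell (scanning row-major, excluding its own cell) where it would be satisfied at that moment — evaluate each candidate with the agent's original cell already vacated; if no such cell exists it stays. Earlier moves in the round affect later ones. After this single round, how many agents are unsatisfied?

Initially unsatisfied (in order): (1,3), (1,4).
  (1,3) → (3,1).
  (1,4): now satisfied by earlier moves; stays.
Resulting grid:
A . . A
. B B .
B B B .
All satisfied now.

0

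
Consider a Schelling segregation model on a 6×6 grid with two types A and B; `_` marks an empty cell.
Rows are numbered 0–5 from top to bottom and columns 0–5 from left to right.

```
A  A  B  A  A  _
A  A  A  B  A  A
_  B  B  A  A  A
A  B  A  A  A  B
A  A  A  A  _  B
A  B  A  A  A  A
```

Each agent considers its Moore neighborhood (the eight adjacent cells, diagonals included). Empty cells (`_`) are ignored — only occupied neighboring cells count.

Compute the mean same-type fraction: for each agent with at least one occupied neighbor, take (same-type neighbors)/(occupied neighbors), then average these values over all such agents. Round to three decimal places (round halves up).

(0,0)A 3/3
(0,1)A 4/5
(0,2)B 1/5
(0,3)A 3/5
(0,4)A 3/4
(1,0)A 3/4
(1,1)A 4/7
(1,2)A 4/8
(1,3)B 2/8
(1,4)A 6/7
(1,5)A 4/4
(2,1)B 2/7
(2,2)B 3/8
(2,3)A 6/8
(2,4)A 6/8
(2,5)A 4/5
(3,0)A 2/4
(3,1)B 2/7
(3,2)A 5/8
(3,3)A 6/7
(3,4)A 5/7
(3,5)B 1/4
(4,0)A 3/5
(4,1)A 6/8
(4,2)A 6/8
(4,3)A 7/7
(4,5)B 1/4
(5,0)A 2/3
(5,1)B 0/5
(5,2)A 4/5
(5,3)A 4/4
(5,4)A 3/4
(5,5)A 1/2
Sum over 33 agents: 3/3 + 4/5 + 1/5 + 3/5 + 3/4 + 3/4 + 4/7 + 4/8 + 2/8 + 6/7 + 4/4 + 2/7 + 3/8 + 6/8 + 6/8 + 4/5 + 2/4 + 2/7 + 5/8 + 6/7 + 5/7 + 1/4 + 3/5 + 6/8 + 6/8 + 7/7 + 1/4 + 2/3 + 0/5 + 4/5 + 4/4 + 3/4 + 1/2 = 4313/210; mean = 4313/210 ÷ 33 = 4313/6930 = 0.622366… → 0.622.

0.622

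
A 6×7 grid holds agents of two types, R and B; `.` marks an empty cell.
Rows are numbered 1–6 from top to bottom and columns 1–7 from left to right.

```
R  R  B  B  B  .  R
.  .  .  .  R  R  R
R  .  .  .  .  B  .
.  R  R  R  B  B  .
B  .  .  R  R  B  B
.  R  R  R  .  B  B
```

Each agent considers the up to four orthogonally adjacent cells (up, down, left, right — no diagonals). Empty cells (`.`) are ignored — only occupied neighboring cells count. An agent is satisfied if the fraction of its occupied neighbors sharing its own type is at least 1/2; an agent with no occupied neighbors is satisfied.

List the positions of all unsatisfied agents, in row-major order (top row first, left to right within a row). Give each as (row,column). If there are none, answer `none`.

Row 1: (1,1)R 1/1 ok · (1,2)R 1/2 ok · (1,3)B 1/2 ok · (1,4)B 2/2 ok · (1,5)B 1/2 ok · (1,7)R 1/1 ok
Row 2: (2,5)R 1/2 ok · (2,6)R 2/3 ok · (2,7)R 2/2 ok
Row 3: (3,1)R 0/0 ok · (3,6)B 1/2 ok
Row 4: (4,2)R 1/1 ok · (4,3)R 2/2 ok · (4,4)R 2/3 ok · (4,5)B 1/3 unhappy · (4,6)B 3/3 ok
Row 5: (5,1)B 0/0 ok · (5,4)R 3/3 ok · (5,5)R 1/3 unhappy · (5,6)B 3/4 ok · (5,7)B 2/2 ok
Row 6: (6,2)R 1/1 ok · (6,3)R 2/2 ok · (6,4)R 2/2 ok · (6,6)B 2/2 ok · (6,7)B 2/2 ok

(4,5), (5,5)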